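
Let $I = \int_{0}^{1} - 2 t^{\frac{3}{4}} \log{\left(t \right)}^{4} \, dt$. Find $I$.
$- \frac{49152}{16807}$

Start from the elementary integral
$$J(a) = \int_{0}^{1} - 2 t^{a} \, dt = - \frac{2}{a + 1}.$$

Differentiating under the integral sign brings down a factor of $\ln t$:
$$\frac{dJ}{da} = \int_{0}^{1} - 2 t^{a} \log{\left(t \right)} \, dt = \frac{2}{\left(a + 1\right)^{2}}.$$

Repeating $4$ times in total — each differentiation brings down another $\ln t$ — gives
$$\frac{d^{4}J}{da^{4}} = \int_{0}^{1} - 2 t^{a} \log{\left(t \right)}^{4} \, dt = - \frac{48}{\left(a + 1\right)^{5}},$$
and the integrand here is exactly the target integrand, so $I = - \frac{48}{\left(a + 1\right)^{5}}$.

Setting $a = \frac{3}{4}$:
$$I = - \frac{49152}{16807}.$$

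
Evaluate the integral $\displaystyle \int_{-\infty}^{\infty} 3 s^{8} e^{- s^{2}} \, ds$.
$\frac{315 \sqrt{\pi}}{16}$

Begin with the known integral
$$J(a) = \int_{-\infty}^{\infty} 3 e^{- a s^{2}} \, ds = \frac{3 \sqrt{\pi}}{\sqrt{a}}.$$

Differentiating under the integral sign brings down a factor of $(-s^2)$:
$$\frac{dJ}{da} = \int_{-\infty}^{\infty} - 3 s^{2} e^{- a s^{2}} \, ds = - \frac{3 \sqrt{\pi}}{2 a^{\frac{3}{2}}}.$$

Repeating $4$ times in total — each differentiation brings down another $(-s^2)$ — gives
$$\frac{d^{4}J}{da^{4}} = \int_{-\infty}^{\infty} 3 s^{8} e^{- a s^{2}} \, ds = \frac{315 \sqrt{\pi}}{16 a^{\frac{9}{2}}},$$
and the integrand here is exactly the target integrand, so $I = \frac{315 \sqrt{\pi}}{16 a^{\frac{9}{2}}}$.

Setting $a = 1$:
$$I = \frac{315 \sqrt{\pi}}{16}.$$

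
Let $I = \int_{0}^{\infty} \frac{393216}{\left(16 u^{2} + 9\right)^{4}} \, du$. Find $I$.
$\frac{5120 \pi}{729}$

Start from the standard arctangent integral
$$J(a) = \int_{0}^{\infty} \frac{6}{a^{2} + u^{2}} \, du = \frac{3 \pi}{a}.$$

Differentiating under the integral sign with respect to $a$,
$$\frac{dJ}{da} = \int_{0}^{\infty} - \frac{12 a}{\left(a^{2} + u^{2}\right)^{2}} \, du = - \frac{3 \pi}{a^{2}},$$
so $\int_{0}^{\infty} \frac{6}{\left(a^{2} + u^{2}\right)^{2}} \, du = \frac{3 \pi}{2 a^{3}}$.

Repeating — each differentiation of $1/(u^2+a^2)^j$ produces $-2ja/(u^2+a^2)^{j+1}$ — and dividing through by $-2ja$ at each step yields, after $3$ differentiations in total,
$$\int_{0}^{\infty} \frac{6}{\left(a^{2} + u^{2}\right)^{4}} \, du = \frac{15 \pi}{16 a^{7}}.$$

Setting $a = \frac{3}{4}$:
$$I = \frac{5120 \pi}{729}.$$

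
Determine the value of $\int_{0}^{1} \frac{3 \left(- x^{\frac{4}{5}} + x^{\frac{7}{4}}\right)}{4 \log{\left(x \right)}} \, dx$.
$- \frac{3 \log{\left(6 \right)}}{2} + \frac{3 \log{\left(55 \right)}}{4}$

Replace the exponent $\frac{7}{4}$ by a parameter $a$: let $I(a) = \int_{0}^{1} \frac{3 \left(- x^{\frac{4}{5}} + x^{a}\right)}{4 \log{\left(x \right)}} \, dx$.

Since $\dfrac{\partial}{\partial a}\,x^{a} = x^{a} \ln x$, the $\ln x$ in the denominator cancels and
$$\frac{dI}{da} = \int_{0}^{1} \frac{3}{4} x^{a} \, dx = \frac{3}{4} \left[\frac{x^{a+1}}{a+1}\right]_0^1 = \frac{3}{4 \left(a + 1\right)}.$$

Integrating with respect to $a$ gives $I(a) = \log{\left(\frac{\sqrt{3} \cdot 5^{\frac{3}{4}} \left(a + 1\right)^{\frac{3}{4}}}{9} \right)} + C$.

At $a = \frac{4}{5}$ the integrand is identically $0$, so $I(\frac{4}{5}) = 0$. The closed form gives $0$, hence $C = 0$.

Setting $a = \frac{7}{4}$:
$$I = - \frac{3 \log{\left(6 \right)}}{2} + \frac{3 \log{\left(55 \right)}}{4}.$$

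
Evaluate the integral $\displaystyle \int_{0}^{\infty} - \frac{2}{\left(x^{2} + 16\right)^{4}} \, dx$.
$- \frac{5 \pi}{262144}$

Start from the standard arctangent integral
$$J(a) = \int_{0}^{\infty} - \frac{2}{a^{2} + x^{2}} \, dx = - \frac{\pi}{a}.$$

Differentiating under the integral sign with respect to $a$,
$$\frac{dJ}{da} = \int_{0}^{\infty} \frac{4 a}{\left(a^{2} + x^{2}\right)^{2}} \, dx = \frac{\pi}{a^{2}},$$
so $\int_{0}^{\infty} - \frac{2}{\left(a^{2} + x^{2}\right)^{2}} \, dx = - \frac{\pi}{2 a^{3}}$.

Repeating — each differentiation of $1/(x^2+a^2)^j$ produces $-2ja/(x^2+a^2)^{j+1}$ — and dividing through by $-2ja$ at each step yields, after $3$ differentiations in total,
$$\int_{0}^{\infty} - \frac{2}{\left(a^{2} + x^{2}\right)^{4}} \, dx = - \frac{5 \pi}{16 a^{7}}.$$

Setting $a = 4$:
$$I = - \frac{5 \pi}{262144}.$$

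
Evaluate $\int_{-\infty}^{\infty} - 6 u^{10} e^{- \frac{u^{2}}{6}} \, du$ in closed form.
$- 1377810 \sqrt{6} \sqrt{\pi}$

Begin with the known integral
$$J(a) = \int_{-\infty}^{\infty} - 6 e^{- a u^{2}} \, du = - \frac{6 \sqrt{\pi}}{\sqrt{a}}.$$

Differentiating under the integral sign brings down a factor of $(-u^2)$:
$$\frac{dJ}{da} = \int_{-\infty}^{\infty} 6 u^{2} e^{- a u^{2}} \, du = \frac{3 \sqrt{\pi}}{a^{\frac{3}{2}}}.$$

Repeating $5$ times in total — each differentiation brings down another $(-u^2)$ — gives
$$\frac{d^{5}J}{da^{5}} = \int_{-\infty}^{\infty} 6 u^{10} e^{- a u^{2}} \, du = \frac{2835 \sqrt{\pi}}{16 a^{\frac{11}{2}}},$$
and the integrand here is $(-1)^{5}$ times the target integrand, so $I = (-1)^{5}\,\frac{d^{5}J}{da^{5}} = - \frac{2835 \sqrt{\pi}}{16 a^{\frac{11}{2}}}$.

Setting $a = \frac{1}{6}$:
$$I = - 1377810 \sqrt{6} \sqrt{\pi}.$$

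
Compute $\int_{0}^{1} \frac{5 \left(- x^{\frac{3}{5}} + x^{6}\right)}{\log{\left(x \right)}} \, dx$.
$\log{\left(\frac{52521875}{32768} \right)}$

Replace the exponent $6$ by a parameter $a$: let $I(a) = \int_{0}^{1} \frac{5 \left(- x^{\frac{3}{5}} + x^{a}\right)}{\log{\left(x \right)}} \, dx$.

Since $\dfrac{\partial}{\partial a}\,x^{a} = x^{a} \ln x$, the $\ln x$ in the denominator cancels and
$$\frac{dI}{da} = \int_{0}^{1} 5 x^{a} \, dx = 5 \left[\frac{x^{a+1}}{a+1}\right]_0^1 = \frac{5}{a + 1}.$$

Integrating with respect to $a$ gives $I(a) = \log{\left(\frac{3125 \left(a + 1\right)^{5}}{32768} \right)} + C$.

At $a = \frac{3}{5}$ the integrand is identically $0$, so $I(\frac{3}{5}) = 0$. The closed form gives $0$, hence $C = 0$.

Setting $a = 6$:
$$I = \log{\left(\frac{52521875}{32768} \right)}.$$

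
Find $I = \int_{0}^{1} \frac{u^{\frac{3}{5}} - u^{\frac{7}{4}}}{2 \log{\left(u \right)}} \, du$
$- \frac{\log{\left(110 \right)}}{2} + 3 \log{\left(2 \right)}$

Introduce a parameter $a$ in the exponent: let $I(a) = \int_{0}^{1} \frac{u^{\frac{3}{5}} - u^{a}}{2 \log{\left(u \right)}} \, du$.

Since $\dfrac{\partial}{\partial a}\,u^{a} = u^{a} \ln u$, the $\ln u$ in the denominator cancels and
$$\frac{dI}{da} = \int_{0}^{1} - \frac{1}{2} u^{a} \, du = - \frac{1}{2} \left[\frac{u^{a+1}}{a+1}\right]_0^1 = - \frac{1}{2 a + 2}.$$

Integrating with respect to $a$ gives $I(a) = - \log{\left(\frac{\sqrt{10} \sqrt{a + 1}}{4} \right)} + C$.

At $a = \frac{3}{5}$ the integrand is identically $0$, so $I(\frac{3}{5}) = 0$. The closed form gives $0$, hence $C = 0$.

Setting $a = \frac{7}{4}$:
$$I = - \frac{\log{\left(110 \right)}}{2} + 3 \log{\left(2 \right)}.$$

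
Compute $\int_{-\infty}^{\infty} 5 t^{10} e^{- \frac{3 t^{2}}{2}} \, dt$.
$\frac{175 \sqrt{6} \sqrt{\pi}}{27}$

Consider the simpler parametrised integral
$$J(a) = \int_{-\infty}^{\infty} 5 e^{- a t^{2}} \, dt = \frac{5 \sqrt{\pi}}{\sqrt{a}}.$$

Differentiating under the integral sign brings down a factor of $(-t^2)$:
$$\frac{dJ}{da} = \int_{-\infty}^{\infty} - 5 t^{2} e^{- a t^{2}} \, dt = - \frac{5 \sqrt{\pi}}{2 a^{\frac{3}{2}}}.$$

Repeating $5$ times in total — each differentiation brings down another $(-t^2)$ — gives
$$\frac{d^{5}J}{da^{5}} = \int_{-\infty}^{\infty} - 5 t^{10} e^{- a t^{2}} \, dt = - \frac{4725 \sqrt{\pi}}{32 a^{\frac{11}{2}}},$$
and the integrand here is $(-1)^{5}$ times the target integrand, so $I = (-1)^{5}\,\frac{d^{5}J}{da^{5}} = \frac{4725 \sqrt{\pi}}{32 a^{\frac{11}{2}}}$.

Setting $a = \frac{3}{2}$:
$$I = \frac{175 \sqrt{6} \sqrt{\pi}}{27}.$$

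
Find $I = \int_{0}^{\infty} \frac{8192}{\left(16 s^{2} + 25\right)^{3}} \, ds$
$\frac{384 \pi}{3125}$

Recall the elementary integral
$$J(a) = \int_{0}^{\infty} \frac{2}{a^{2} + s^{2}} \, ds = \frac{\pi}{a}.$$

Differentiating under the integral sign with respect to $a$,
$$\frac{dJ}{da} = \int_{0}^{\infty} - \frac{4 a}{\left(a^{2} + s^{2}\right)^{2}} \, ds = - \frac{\pi}{a^{2}},$$
so $\int_{0}^{\infty} \frac{2}{\left(a^{2} + s^{2}\right)^{2}} \, ds = \frac{\pi}{2 a^{3}}$.

Repeating — each differentiation of $1/(s^2+a^2)^j$ produces $-2ja/(s^2+a^2)^{j+1}$ — and dividing through by $-2ja$ at each step yields, after $2$ differentiations in total,
$$\int_{0}^{\infty} \frac{2}{\left(a^{2} + s^{2}\right)^{3}} \, ds = \frac{3 \pi}{8 a^{5}}.$$

Setting $a = \frac{5}{4}$:
$$I = \frac{384 \pi}{3125}.$$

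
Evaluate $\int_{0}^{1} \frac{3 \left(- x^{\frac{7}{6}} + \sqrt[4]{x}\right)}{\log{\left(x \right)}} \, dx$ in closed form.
$- \log{\left(\frac{17576}{3375} \right)}$

Consider the one-parameter family: let $I(a) = \int_{0}^{1} \frac{3 \left(\sqrt[4]{x} - x^{a}\right)}{\log{\left(x \right)}} \, dx$.

Since $\dfrac{\partial}{\partial a}\,x^{a} = x^{a} \ln x$, the $\ln x$ in the denominator cancels and
$$\frac{dI}{da} = \int_{0}^{1} -3 x^{a} \, dx = -3 \left[\frac{x^{a+1}}{a+1}\right]_0^1 = - \frac{3}{a + 1}.$$

Integrating with respect to $a$ gives $I(a) = - \log{\left(\frac{64 \left(a + 1\right)^{3}}{125} \right)} + C$.

At $a = \frac{1}{4}$ the integrand is identically $0$, so $I(\frac{1}{4}) = 0$. The closed form gives $0$, hence $C = 0$.

Setting $a = \frac{7}{6}$:
$$I = - \log{\left(\frac{17576}{3375} \right)}.$$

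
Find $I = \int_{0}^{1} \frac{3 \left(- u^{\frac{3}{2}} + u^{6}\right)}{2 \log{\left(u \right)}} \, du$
$\log{\left(\frac{14 \sqrt{70}}{25} \right)}$

Consider the one-parameter family: let $I(a) = \int_{0}^{1} \frac{3 \left(u^{6} - u^{a}\right)}{2 \log{\left(u \right)}} \, du$.

Since $\dfrac{\partial}{\partial a}\,u^{a} = u^{a} \ln u$, the $\ln u$ in the denominator cancels and
$$\frac{dI}{da} = \int_{0}^{1} - \frac{3}{2} u^{a} \, du = - \frac{3}{2} \left[\frac{u^{a+1}}{a+1}\right]_0^1 = - \frac{3}{2 a + 2}.$$

Integrating with respect to $a$ gives $I(a) = - \frac{3 \log{\left(a + 1 \right)}}{2} + \frac{3 \log{\left(7 \right)}}{2} + C$.

At $a = 6$ the integrand is identically $0$, so $I(6) = 0$. The closed form gives $0$, hence $C = 0$.

Setting $a = \frac{3}{2}$:
$$I = \log{\left(\frac{14 \sqrt{70}}{25} \right)}.$$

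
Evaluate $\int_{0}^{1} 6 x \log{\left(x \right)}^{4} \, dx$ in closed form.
$\frac{9}{2}$

Consider the simpler parametrised integral
$$J(a) = \int_{0}^{1} 6 x^{a} \, dx = \frac{6}{a + 1}.$$

Differentiating under the integral sign brings down a factor of $\ln x$:
$$\frac{dJ}{da} = \int_{0}^{1} 6 x^{a} \log{\left(x \right)} \, dx = - \frac{6}{\left(a + 1\right)^{2}}.$$

Repeating $4$ times in total — each differentiation brings down another $\ln x$ — gives
$$\frac{d^{4}J}{da^{4}} = \int_{0}^{1} 6 x^{a} \log{\left(x \right)}^{4} \, dx = \frac{144}{\left(a + 1\right)^{5}},$$
and the integrand here is exactly the target integrand, so $I = \frac{144}{\left(a + 1\right)^{5}}$.

Setting $a = 1$:
$$I = \frac{9}{2}.$$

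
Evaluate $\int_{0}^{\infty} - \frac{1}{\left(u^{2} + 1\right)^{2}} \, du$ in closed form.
$- \frac{\pi}{4}$

Recall the elementary integral
$$J(a) = \int_{0}^{\infty} - \frac{1}{a^{2} + u^{2}} \, du = - \frac{\pi}{2 a}.$$

Differentiating under the integral sign with respect to $a$,
$$\frac{dJ}{da} = \int_{0}^{\infty} \frac{2 a}{\left(a^{2} + u^{2}\right)^{2}} \, du = \frac{\pi}{2 a^{2}},$$
so $\int_{0}^{\infty} - \frac{1}{\left(a^{2} + u^{2}\right)^{2}} \, du = - \frac{\pi}{4 a^{3}}$.

Setting $a = 1$:
$$I = - \frac{\pi}{4}.$$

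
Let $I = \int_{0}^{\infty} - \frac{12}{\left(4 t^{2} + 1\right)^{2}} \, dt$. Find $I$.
$- \frac{3 \pi}{2}$

Begin with the known result
$$J(a) = \int_{0}^{\infty} - \frac{3}{4 \left(a^{2} + t^{2}\right)} \, dt = - \frac{3 \pi}{8 a}.$$

Differentiating under the integral sign with respect to $a$,
$$\frac{dJ}{da} = \int_{0}^{\infty} \frac{3 a}{2 \left(a^{2} + t^{2}\right)^{2}} \, dt = \frac{3 \pi}{8 a^{2}},$$
so $\int_{0}^{\infty} - \frac{3}{4 \left(a^{2} + t^{2}\right)^{2}} \, dt = - \frac{3 \pi}{16 a^{3}}$.

Setting $a = \frac{1}{2}$:
$$I = - \frac{3 \pi}{2}.$$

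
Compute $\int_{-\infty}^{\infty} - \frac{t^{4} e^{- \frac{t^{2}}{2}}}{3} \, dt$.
$- \sqrt{2} \sqrt{\pi}$

Begin with the known integral
$$J(a) = \int_{-\infty}^{\infty} - \frac{e^{- a t^{2}}}{3} \, dt = - \frac{\sqrt{\pi}}{3 \sqrt{a}}.$$

Differentiating under the integral sign brings down a factor of $(-t^2)$:
$$\frac{dJ}{da} = \int_{-\infty}^{\infty} \frac{t^{2} e^{- a t^{2}}}{3} \, dt = \frac{\sqrt{\pi}}{6 a^{\frac{3}{2}}}.$$

Repeating twice in total — each differentiation brings down another $(-t^2)$ — gives
$$\frac{d^{2}J}{da^{2}} = \int_{-\infty}^{\infty} - \frac{t^{4} e^{- a t^{2}}}{3} \, dt = - \frac{\sqrt{\pi}}{4 a^{\frac{5}{2}}},$$
and the integrand here is exactly the target integrand, so $I = - \frac{\sqrt{\pi}}{4 a^{\frac{5}{2}}}$.

Setting $a = \frac{1}{2}$:
$$I = - \sqrt{2} \sqrt{\pi}.$$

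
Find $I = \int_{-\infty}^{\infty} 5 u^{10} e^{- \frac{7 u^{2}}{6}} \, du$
$\frac{164025 \sqrt{42} \sqrt{\pi}}{16807}$

Consider the simpler parametrised integral
$$J(a) = \int_{-\infty}^{\infty} 5 e^{- a u^{2}} \, du = \frac{5 \sqrt{\pi}}{\sqrt{a}}.$$

Differentiating under the integral sign brings down a factor of $(-u^2)$:
$$\frac{dJ}{da} = \int_{-\infty}^{\infty} - 5 u^{2} e^{- a u^{2}} \, du = - \frac{5 \sqrt{\pi}}{2 a^{\frac{3}{2}}}.$$

Repeating $5$ times in total — each differentiation brings down another $(-u^2)$ — gives
$$\frac{d^{5}J}{da^{5}} = \int_{-\infty}^{\infty} - 5 u^{10} e^{- a u^{2}} \, du = - \frac{4725 \sqrt{\pi}}{32 a^{\frac{11}{2}}},$$
and the integrand here is $(-1)^{5}$ times the target integrand, so $I = (-1)^{5}\,\frac{d^{5}J}{da^{5}} = \frac{4725 \sqrt{\pi}}{32 a^{\frac{11}{2}}}$.

Setting $a = \frac{7}{6}$:
$$I = \frac{164025 \sqrt{42} \sqrt{\pi}}{16807}.$$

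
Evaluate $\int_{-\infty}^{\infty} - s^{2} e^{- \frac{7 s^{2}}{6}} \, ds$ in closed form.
$- \frac{3 \sqrt{42} \sqrt{\pi}}{49}$

Start from the elementary integral
$$J(a) = \int_{-\infty}^{\infty} - e^{- a s^{2}} \, ds = - \frac{\sqrt{\pi}}{\sqrt{a}}.$$

Differentiating under the integral sign brings down a factor of $(-s^2)$:
$$\frac{dJ}{da} = \int_{-\infty}^{\infty} s^{2} e^{- a s^{2}} \, ds = \frac{\sqrt{\pi}}{2 a^{\frac{3}{2}}}.$$

The integral on the left is $-I$, so $I = - \frac{\sqrt{\pi}}{2 a^{\frac{3}{2}}}$.

Setting $a = \frac{7}{6}$:
$$I = - \frac{3 \sqrt{42} \sqrt{\pi}}{49}.$$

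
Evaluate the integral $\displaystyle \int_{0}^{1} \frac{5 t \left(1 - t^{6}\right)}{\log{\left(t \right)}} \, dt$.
$- \log{\left(1024 \right)}$

Consider the one-parameter family: let $I(a) = \int_{0}^{1} \frac{5 \left(- t^{7} + t^{a}\right)}{\log{\left(t \right)}} \, dt$.

Since $\dfrac{\partial}{\partial a}\,t^{a} = t^{a} \ln t$, the $\ln t$ in the denominator cancels and
$$\frac{dI}{da} = \int_{0}^{1} 5 t^{a} \, dt = 5 \left[\frac{t^{a+1}}{a+1}\right]_0^1 = \frac{5}{a + 1}.$$

Integrating with respect to $a$ gives $I(a) = \log{\left(\frac{\left(a + 1\right)^{5}}{32768} \right)} + C$.

At $a = 7$ the integrand is identically $0$, so $I(7) = 0$. The closed form gives $0$, hence $C = 0$.

Setting $a = 1$:
$$I = - \log{\left(1024 \right)}.$$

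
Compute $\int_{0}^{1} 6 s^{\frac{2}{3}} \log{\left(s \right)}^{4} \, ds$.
$\frac{34992}{3125}$

Begin with the known integral
$$J(a) = \int_{0}^{1} 6 s^{a} \, ds = \frac{6}{a + 1}.$$

Differentiating under the integral sign brings down a factor of $\ln s$:
$$\frac{dJ}{da} = \int_{0}^{1} 6 s^{a} \log{\left(s \right)} \, ds = - \frac{6}{\left(a + 1\right)^{2}}.$$

Repeating $4$ times in total — each differentiation brings down another $\ln s$ — gives
$$\frac{d^{4}J}{da^{4}} = \int_{0}^{1} 6 s^{a} \log{\left(s \right)}^{4} \, ds = \frac{144}{\left(a + 1\right)^{5}},$$
and the integrand here is exactly the target integrand, so $I = \frac{144}{\left(a + 1\right)^{5}}$.

Setting $a = \frac{2}{3}$:
$$I = \frac{34992}{3125}.$$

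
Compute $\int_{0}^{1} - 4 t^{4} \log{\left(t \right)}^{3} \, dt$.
$\frac{24}{625}$

Consider the simpler parametrised integral
$$J(a) = \int_{0}^{1} - 4 t^{a} \, dt = - \frac{4}{a + 1}.$$

Differentiating under the integral sign brings down a factor of $\ln t$:
$$\frac{dJ}{da} = \int_{0}^{1} - 4 t^{a} \log{\left(t \right)} \, dt = \frac{4}{\left(a + 1\right)^{2}}.$$

Repeating $3$ times in total — each differentiation brings down another $\ln t$ — gives
$$\frac{d^{3}J}{da^{3}} = \int_{0}^{1} - 4 t^{a} \log{\left(t \right)}^{3} \, dt = \frac{24}{\left(a + 1\right)^{4}},$$
and the integrand here is exactly the target integrand, so $I = \frac{24}{\left(a + 1\right)^{4}}$.

Setting $a = 4$:
$$I = \frac{24}{625}.$$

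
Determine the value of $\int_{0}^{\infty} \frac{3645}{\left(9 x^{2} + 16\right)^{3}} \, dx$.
$\frac{3645 \pi}{16384}$

Start from the standard arctangent integral
$$J(a) = \int_{0}^{\infty} \frac{5}{a^{2} + x^{2}} \, dx = \frac{5 \pi}{2 a}.$$

Differentiating under the integral sign with respect to $a$,
$$\frac{dJ}{da} = \int_{0}^{\infty} - \frac{10 a}{\left(a^{2} + x^{2}\right)^{2}} \, dx = - \frac{5 \pi}{2 a^{2}},$$
so $\int_{0}^{\infty} \frac{5}{\left(a^{2} + x^{2}\right)^{2}} \, dx = \frac{5 \pi}{4 a^{3}}$.

Repeating — each differentiation of $1/(x^2+a^2)^j$ produces $-2ja/(x^2+a^2)^{j+1}$ — and dividing through by $-2ja$ at each step yields, after $2$ differentiations in total,
$$\int_{0}^{\infty} \frac{5}{\left(a^{2} + x^{2}\right)^{3}} \, dx = \frac{15 \pi}{16 a^{5}}.$$

Setting $a = \frac{4}{3}$:
$$I = \frac{3645 \pi}{16384}.$$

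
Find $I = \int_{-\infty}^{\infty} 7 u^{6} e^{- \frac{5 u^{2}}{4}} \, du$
$\frac{336 \sqrt{5} \sqrt{\pi}}{125}$

Start from the elementary integral
$$J(a) = \int_{-\infty}^{\infty} 7 e^{- a u^{2}} \, du = \frac{7 \sqrt{\pi}}{\sqrt{a}}.$$

Differentiating under the integral sign brings down a factor of $(-u^2)$:
$$\frac{dJ}{da} = \int_{-\infty}^{\infty} - 7 u^{2} e^{- a u^{2}} \, du = - \frac{7 \sqrt{\pi}}{2 a^{\frac{3}{2}}}.$$

Repeating $3$ times in total — each differentiation brings down another $(-u^2)$ — gives
$$\frac{d^{3}J}{da^{3}} = \int_{-\infty}^{\infty} - 7 u^{6} e^{- a u^{2}} \, du = - \frac{105 \sqrt{\pi}}{8 a^{\frac{7}{2}}},$$
and the integrand here is $(-1)^{3}$ times the target integrand, so $I = (-1)^{3}\,\frac{d^{3}J}{da^{3}} = \frac{105 \sqrt{\pi}}{8 a^{\frac{7}{2}}}$.

Setting $a = \frac{5}{4}$:
$$I = \frac{336 \sqrt{5} \sqrt{\pi}}{125}.$$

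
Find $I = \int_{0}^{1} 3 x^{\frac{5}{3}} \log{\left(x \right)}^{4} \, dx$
$\frac{2187}{4096}$

Consider the simpler parametrised integral
$$J(a) = \int_{0}^{1} 3 x^{a} \, dx = \frac{3}{a + 1}.$$

Differentiating under the integral sign brings down a factor of $\ln x$:
$$\frac{dJ}{da} = \int_{0}^{1} 3 x^{a} \log{\left(x \right)} \, dx = - \frac{3}{\left(a + 1\right)^{2}}.$$

Repeating $4$ times in total — each differentiation brings down another $\ln x$ — gives
$$\frac{d^{4}J}{da^{4}} = \int_{0}^{1} 3 x^{a} \log{\left(x \right)}^{4} \, dx = \frac{72}{\left(a + 1\right)^{5}},$$
and the integrand here is exactly the target integrand, so $I = \frac{72}{\left(a + 1\right)^{5}}$.

Setting $a = \frac{5}{3}$:
$$I = \frac{2187}{4096}.$$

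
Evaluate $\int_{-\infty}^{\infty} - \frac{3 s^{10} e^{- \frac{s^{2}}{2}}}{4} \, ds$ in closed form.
$- \frac{2835 \sqrt{2} \sqrt{\pi}}{4}$

Consider the simpler parametrised integral
$$J(a) = \int_{-\infty}^{\infty} - \frac{3 e^{- a s^{2}}}{4} \, ds = - \frac{3 \sqrt{\pi}}{4 \sqrt{a}}.$$

Differentiating under the integral sign brings down a factor of $(-s^2)$:
$$\frac{dJ}{da} = \int_{-\infty}^{\infty} \frac{3 s^{2} e^{- a s^{2}}}{4} \, ds = \frac{3 \sqrt{\pi}}{8 a^{\frac{3}{2}}}.$$

Repeating $5$ times in total — each differentiation brings down another $(-s^2)$ — gives
$$\frac{d^{5}J}{da^{5}} = \int_{-\infty}^{\infty} \frac{3 s^{10} e^{- a s^{2}}}{4} \, ds = \frac{2835 \sqrt{\pi}}{128 a^{\frac{11}{2}}},$$
and the integrand here is $(-1)^{5}$ times the target integrand, so $I = (-1)^{5}\,\frac{d^{5}J}{da^{5}} = - \frac{2835 \sqrt{\pi}}{128 a^{\frac{11}{2}}}$.

Setting $a = \frac{1}{2}$:
$$I = - \frac{2835 \sqrt{2} \sqrt{\pi}}{4}.$$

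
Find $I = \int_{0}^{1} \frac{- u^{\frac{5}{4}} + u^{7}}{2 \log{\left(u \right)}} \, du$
$- \log{\left(3 \right)} + \frac{5 \log{\left(2 \right)}}{2}$

Introduce a parameter $a$ in the exponent: let $I(a) = \int_{0}^{1} \frac{u^{7} - u^{a}}{2 \log{\left(u \right)}} \, du$.

Since $\dfrac{\partial}{\partial a}\,u^{a} = u^{a} \ln u$, the $\ln u$ in the denominator cancels and
$$\frac{dI}{da} = \int_{0}^{1} - \frac{1}{2} u^{a} \, du = - \frac{1}{2} \left[\frac{u^{a+1}}{a+1}\right]_0^1 = - \frac{1}{2 a + 2}.$$

Integrating with respect to $a$ gives $I(a) = - \frac{\log{\left(a + 1 \right)}}{2} + \frac{3 \log{\left(2 \right)}}{2} + C$.

At $a = 7$ the integrand is identically $0$, so $I(7) = 0$. The closed form gives $0$, hence $C = 0$.

Setting $a = \frac{5}{4}$:
$$I = - \log{\left(3 \right)} + \frac{5 \log{\left(2 \right)}}{2}.$$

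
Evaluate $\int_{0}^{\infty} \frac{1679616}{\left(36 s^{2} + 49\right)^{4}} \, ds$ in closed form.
$\frac{43740 \pi}{823543}$

Begin with the known result
$$J(a) = \int_{0}^{\infty} \frac{1}{a^{2} + s^{2}} \, ds = \frac{\pi}{2 a}.$$

Differentiating under the integral sign with respect to $a$,
$$\frac{dJ}{da} = \int_{0}^{\infty} - \frac{2 a}{\left(a^{2} + s^{2}\right)^{2}} \, ds = - \frac{\pi}{2 a^{2}},$$
so $\int_{0}^{\infty} \frac{1}{\left(a^{2} + s^{2}\right)^{2}} \, ds = \frac{\pi}{4 a^{3}}$.

Repeating — each differentiation of $1/(s^2+a^2)^j$ produces $-2ja/(s^2+a^2)^{j+1}$ — and dividing through by $-2ja$ at each step yields, after $3$ differentiations in total,
$$\int_{0}^{\infty} \frac{1}{\left(a^{2} + s^{2}\right)^{4}} \, ds = \frac{5 \pi}{32 a^{7}}.$$

Setting $a = \frac{7}{6}$:
$$I = \frac{43740 \pi}{823543}.$$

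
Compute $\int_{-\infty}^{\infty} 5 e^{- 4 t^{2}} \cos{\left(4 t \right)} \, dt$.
$\frac{5 \sqrt{\pi}}{2 e}$

Define $I(b) = \int_{-\infty}^{\infty} 5 e^{- 4 t^{2}} \cos{\left(b t \right)} \, dt$.

Differentiating under the integral sign,
$$I'(b) = \int_{-\infty}^{\infty} - 5 t e^{- 4 t^{2}} \sin{\left(b t \right)} \, dt.$$

Integrate $\int_{-\infty}^{\infty} t \sin(b t)\, e^{- 4 t^{2}}\, dt$ by parts with $u = \sin(b t)$ and $dv = t\, e^{- 4 t^{2}}\, dt$, giving $v = - \frac{e^{- 4 t^{2}}}{8}$. The boundary term vanishes and
$$\int_{-\infty}^{\infty} t \sin(b t)\, e^{- 4 t^{2}}\, dt = \frac{b}{8} \int_{-\infty}^{\infty} \cos(b t)\, e^{- 4 t^{2}}\, dt,$$
so $I'(b) = - \frac{b}{8}\, I(b)$.

This is a separable first-order ODE; solving with the initial condition $I(0) = \int_{-\infty}^{\infty} 5 e^{- 4 t^{2}}\,dt = \frac{5 \sqrt{\pi}}{2}$ gives
$$I(b) = \frac{5 \sqrt{\pi} e^{- \frac{b^{2}}{16}}}{2}.$$

Setting $b = 4$:
$$I = \frac{5 \sqrt{\pi}}{2 e}.$$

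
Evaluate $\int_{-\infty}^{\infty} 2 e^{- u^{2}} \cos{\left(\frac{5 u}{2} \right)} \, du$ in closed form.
$\frac{2 \sqrt{\pi}}{e^{\frac{25}{16}}}$

Define $I(b) = \int_{-\infty}^{\infty} 2 e^{- u^{2}} \cos{\left(b u \right)} \, du$.

Differentiating under the integral sign,
$$I'(b) = \int_{-\infty}^{\infty} - 2 u e^{- u^{2}} \sin{\left(b u \right)} \, du.$$

Integrate $\int_{-\infty}^{\infty} u \sin(b u)\, e^{- u^{2}}\, du$ by parts with $w = \sin(b u)$ and $dv = u\, e^{- u^{2}}\, du$, giving $v = - \frac{e^{- u^{2}}}{2}$. The boundary term vanishes and
$$\int_{-\infty}^{\infty} u \sin(b u)\, e^{- u^{2}}\, du = \frac{b}{2} \int_{-\infty}^{\infty} \cos(b u)\, e^{- u^{2}}\, du,$$
so $I'(b) = - \frac{b}{2}\, I(b)$.

This is a separable first-order ODE; solving with the initial condition $I(0) = \int_{-\infty}^{\infty} 2 e^{- u^{2}}\,du = 2 \sqrt{\pi}$ gives
$$I(b) = 2 \sqrt{\pi} e^{- \frac{b^{2}}{4}}.$$

Setting $b = \frac{5}{2}$:
$$I = \frac{2 \sqrt{\pi}}{e^{\frac{25}{16}}}.$$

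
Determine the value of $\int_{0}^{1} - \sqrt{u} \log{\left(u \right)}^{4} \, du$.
$- \frac{256}{81}$

Consider the simpler parametrised integral
$$J(a) = \int_{0}^{1} - u^{a} \, du = - \frac{1}{a + 1}.$$

Differentiating under the integral sign brings down a factor of $\ln u$:
$$\frac{dJ}{da} = \int_{0}^{1} - u^{a} \log{\left(u \right)} \, du = \frac{1}{\left(a + 1\right)^{2}}.$$

Repeating $4$ times in total — each differentiation brings down another $\ln u$ — gives
$$\frac{d^{4}J}{da^{4}} = \int_{0}^{1} - u^{a} \log{\left(u \right)}^{4} \, du = - \frac{24}{\left(a + 1\right)^{5}},$$
and the integrand here is exactly the target integrand, so $I = - \frac{24}{\left(a + 1\right)^{5}}$.

Setting $a = \frac{1}{2}$:
$$I = - \frac{256}{81}.$$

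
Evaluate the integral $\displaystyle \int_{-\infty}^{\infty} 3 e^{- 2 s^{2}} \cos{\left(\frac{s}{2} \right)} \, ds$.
$\frac{3 \sqrt{2} \sqrt{\pi}}{2 e^{\frac{1}{32}}}$

Define $I(b) = \int_{-\infty}^{\infty} 3 e^{- 2 s^{2}} \cos{\left(b s \right)} \, ds$.

Differentiating under the integral sign,
$$I'(b) = \int_{-\infty}^{\infty} - 3 s e^{- 2 s^{2}} \sin{\left(b s \right)} \, ds.$$

Integrate $\int_{-\infty}^{\infty} s \sin(b s)\, e^{- 2 s^{2}}\, ds$ by parts with $u = \sin(b s)$ and $dv = s\, e^{- 2 s^{2}}\, ds$, giving $v = - \frac{e^{- 2 s^{2}}}{4}$. The boundary term vanishes and
$$\int_{-\infty}^{\infty} s \sin(b s)\, e^{- 2 s^{2}}\, ds = \frac{b}{4} \int_{-\infty}^{\infty} \cos(b s)\, e^{- 2 s^{2}}\, ds,$$
so $I'(b) = - \frac{b}{4}\, I(b)$.

This is a separable first-order ODE; solving with the initial condition $I(0) = \int_{-\infty}^{\infty} 3 e^{- 2 s^{2}}\,ds = \frac{3 \sqrt{2} \sqrt{\pi}}{2}$ gives
$$I(b) = \frac{3 \sqrt{2} \sqrt{\pi} e^{- \frac{b^{2}}{8}}}{2}.$$

Setting $b = \frac{1}{2}$:
$$I = \frac{3 \sqrt{2} \sqrt{\pi}}{2 e^{\frac{1}{32}}}.$$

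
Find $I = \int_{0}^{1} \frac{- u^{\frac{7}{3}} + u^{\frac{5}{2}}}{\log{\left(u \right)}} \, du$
$\log{\left(\frac{21}{20} \right)}$

Replace the exponent $\frac{5}{2}$ by a parameter $a$: let $I(a) = \int_{0}^{1} \frac{- u^{\frac{7}{3}} + u^{a}}{\log{\left(u \right)}} \, du$.

Since $\dfrac{\partial}{\partial a}\,u^{a} = u^{a} \ln u$, the $\ln u$ in the denominator cancels and
$$\frac{dI}{da} = \int_{0}^{1} u^{a} \, du = \left[\frac{u^{a+1}}{a+1}\right]_0^1 = \frac{1}{a + 1}.$$

Integrating with respect to $a$ gives $I(a) = \log{\left(\frac{3 a}{10} + \frac{3}{10} \right)} + C$.

At $a = \frac{7}{3}$ the integrand is identically $0$, so $I(\frac{7}{3}) = 0$. The closed form gives $0$, hence $C = 0$.

Setting $a = \frac{5}{2}$:
$$I = \log{\left(\frac{21}{20} \right)}.$$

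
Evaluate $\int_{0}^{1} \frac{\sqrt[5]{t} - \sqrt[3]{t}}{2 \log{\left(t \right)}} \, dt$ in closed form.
$- \frac{\log{\left(10 \right)}}{2} + \log{\left(3 \right)}$

Introduce a parameter $a$ in the exponent: let $I(a) = \int_{0}^{1} \frac{\sqrt[5]{t} - t^{a}}{2 \log{\left(t \right)}} \, dt$.

Since $\dfrac{\partial}{\partial a}\,t^{a} = t^{a} \ln t$, the $\ln t$ in the denominator cancels and
$$\frac{dI}{da} = \int_{0}^{1} - \frac{1}{2} t^{a} \, dt = - \frac{1}{2} \left[\frac{t^{a+1}}{a+1}\right]_0^1 = - \frac{1}{2 a + 2}.$$

Integrating with respect to $a$ gives $I(a) = - \frac{\log{\left(a + 1 \right)}}{2} - \frac{\log{\left(5 \right)}}{2} + \frac{\log{\left(6 \right)}}{2} + C$.

At $a = \frac{1}{5}$ the integrand is identically $0$, so $I(\frac{1}{5}) = 0$. The closed form gives $0$, hence $C = 0$.

Setting $a = \frac{1}{3}$:
$$I = - \frac{\log{\left(10 \right)}}{2} + \log{\left(3 \right)}.$$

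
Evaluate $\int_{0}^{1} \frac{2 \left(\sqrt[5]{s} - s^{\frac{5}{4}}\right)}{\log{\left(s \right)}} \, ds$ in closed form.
$- \log{\left(\frac{225}{64} \right)}$

Replace the exponent $\frac{5}{4}$ by a parameter $a$: let $I(a) = \int_{0}^{1} \frac{2 \left(\sqrt[5]{s} - s^{a}\right)}{\log{\left(s \right)}} \, ds$.

Since $\dfrac{\partial}{\partial a}\,s^{a} = s^{a} \ln s$, the $\ln s$ in the denominator cancels and
$$\frac{dI}{da} = \int_{0}^{1} -2 s^{a} \, ds = -2 \left[\frac{s^{a+1}}{a+1}\right]_0^1 = - \frac{2}{a + 1}.$$

Integrating with respect to $a$ gives $I(a) = - \log{\left(\frac{25 \left(a + 1\right)^{2}}{36} \right)} + C$.

At $a = \frac{1}{5}$ the integrand is identically $0$, so $I(\frac{1}{5}) = 0$. The closed form gives $0$, hence $C = 0$.

Setting $a = \frac{5}{4}$:
$$I = - \log{\left(\frac{225}{64} \right)}.$$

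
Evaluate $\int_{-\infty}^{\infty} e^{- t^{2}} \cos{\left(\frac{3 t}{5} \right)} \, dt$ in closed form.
$\frac{\sqrt{\pi}}{e^{\frac{9}{100}}}$

Treat the cosine frequency as a parameter and define $I(b) = \int_{-\infty}^{\infty} e^{- t^{2}} \cos{\left(b t \right)} \, dt$.

Differentiating under the integral sign,
$$I'(b) = \int_{-\infty}^{\infty} - t e^{- t^{2}} \sin{\left(b t \right)} \, dt.$$

Integrate $\int_{-\infty}^{\infty} t \sin(b t)\, e^{- t^{2}}\, dt$ by parts with $u = \sin(b t)$ and $dv = t\, e^{- t^{2}}\, dt$, giving $v = - \frac{e^{- t^{2}}}{2}$. The boundary term vanishes and
$$\int_{-\infty}^{\infty} t \sin(b t)\, e^{- t^{2}}\, dt = \frac{b}{2} \int_{-\infty}^{\infty} \cos(b t)\, e^{- t^{2}}\, dt,$$
so $I'(b) = - \frac{b}{2}\, I(b)$.

This is a separable first-order ODE; solving with the initial condition $I(0) = \int_{-\infty}^{\infty} e^{- t^{2}}\,dt = \sqrt{\pi}$ gives
$$I(b) = \sqrt{\pi} e^{- \frac{b^{2}}{4}}.$$

Setting $b = \frac{3}{5}$:
$$I = \frac{\sqrt{\pi}}{e^{\frac{9}{100}}}.$$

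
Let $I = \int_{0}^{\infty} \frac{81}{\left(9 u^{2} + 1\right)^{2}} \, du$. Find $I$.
$\frac{27 \pi}{4}$

Begin with the known result
$$J(a) = \int_{0}^{\infty} \frac{1}{a^{2} + u^{2}} \, du = \frac{\pi}{2 a}.$$

Differentiating under the integral sign with respect to $a$,
$$\frac{dJ}{da} = \int_{0}^{\infty} - \frac{2 a}{\left(a^{2} + u^{2}\right)^{2}} \, du = - \frac{\pi}{2 a^{2}},$$
so $\int_{0}^{\infty} \frac{1}{\left(a^{2} + u^{2}\right)^{2}} \, du = \frac{\pi}{4 a^{3}}$.

Setting $a = \frac{1}{3}$:
$$I = \frac{27 \pi}{4}.$$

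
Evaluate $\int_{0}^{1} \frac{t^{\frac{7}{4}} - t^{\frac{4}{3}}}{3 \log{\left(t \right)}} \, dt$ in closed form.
$- \frac{2 \log{\left(66 \right)}}{3} - \frac{\log{\left(7 \right)}}{3} + \log{\left(33 \right)}$

Consider the one-parameter family: let $I(a) = \int_{0}^{1} \frac{t^{\frac{7}{4}} - t^{a}}{3 \log{\left(t \right)}} \, dt$.

Since $\dfrac{\partial}{\partial a}\,t^{a} = t^{a} \ln t$, the $\ln t$ in the denominator cancels and
$$\frac{dI}{da} = \int_{0}^{1} - \frac{1}{3} t^{a} \, dt = - \frac{1}{3} \left[\frac{t^{a+1}}{a+1}\right]_0^1 = - \frac{1}{3 a + 3}.$$

Integrating with respect to $a$ gives $I(a) = - \log{\left(\frac{22^{\frac{2}{3}} \sqrt[3]{a + 1}}{11} \right)} + C$.

At $a = \frac{7}{4}$ the integrand is identically $0$, so $I(\frac{7}{4}) = 0$. The closed form gives $0$, hence $C = 0$.

Setting $a = \frac{4}{3}$:
$$I = - \frac{2 \log{\left(66 \right)}}{3} - \frac{\log{\left(7 \right)}}{3} + \log{\left(33 \right)}.$$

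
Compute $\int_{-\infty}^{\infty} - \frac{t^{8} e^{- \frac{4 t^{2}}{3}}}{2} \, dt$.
$- \frac{8505 \sqrt{3} \sqrt{\pi}}{16384}$

Begin with the known integral
$$J(a) = \int_{-\infty}^{\infty} - \frac{e^{- a t^{2}}}{2} \, dt = - \frac{\sqrt{\pi}}{2 \sqrt{a}}.$$

Differentiating under the integral sign brings down a factor of $(-t^2)$:
$$\frac{dJ}{da} = \int_{-\infty}^{\infty} \frac{t^{2} e^{- a t^{2}}}{2} \, dt = \frac{\sqrt{\pi}}{4 a^{\frac{3}{2}}}.$$

Repeating $4$ times in total — each differentiation brings down another $(-t^2)$ — gives
$$\frac{d^{4}J}{da^{4}} = \int_{-\infty}^{\infty} - \frac{t^{8} e^{- a t^{2}}}{2} \, dt = - \frac{105 \sqrt{\pi}}{32 a^{\frac{9}{2}}},$$
and the integrand here is exactly the target integrand, so $I = - \frac{105 \sqrt{\pi}}{32 a^{\frac{9}{2}}}$.

Setting $a = \frac{4}{3}$:
$$I = - \frac{8505 \sqrt{3} \sqrt{\pi}}{16384}.$$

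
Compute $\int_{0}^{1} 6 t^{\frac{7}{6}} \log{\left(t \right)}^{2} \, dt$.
$\frac{2592}{2197}$

Consider the simpler parametrised integral
$$J(a) = \int_{0}^{1} 6 t^{a} \, dt = \frac{6}{a + 1}.$$

Differentiating under the integral sign brings down a factor of $\ln t$:
$$\frac{dJ}{da} = \int_{0}^{1} 6 t^{a} \log{\left(t \right)} \, dt = - \frac{6}{\left(a + 1\right)^{2}}.$$

Repeating twice in total — each differentiation brings down another $\ln t$ — gives
$$\frac{d^{2}J}{da^{2}} = \int_{0}^{1} 6 t^{a} \log{\left(t \right)}^{2} \, dt = \frac{12}{\left(a + 1\right)^{3}},$$
and the integrand here is exactly the target integrand, so $I = \frac{12}{\left(a + 1\right)^{3}}$.

Setting $a = \frac{7}{6}$:
$$I = \frac{2592}{2197}.$$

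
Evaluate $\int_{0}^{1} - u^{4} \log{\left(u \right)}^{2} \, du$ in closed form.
$- \frac{2}{125}$

Consider the simpler parametrised integral
$$J(a) = \int_{0}^{1} - u^{a} \, du = - \frac{1}{a + 1}.$$

Differentiating under the integral sign brings down a factor of $\ln u$:
$$\frac{dJ}{da} = \int_{0}^{1} - u^{a} \log{\left(u \right)} \, du = \frac{1}{\left(a + 1\right)^{2}}.$$

Repeating twice in total — each differentiation brings down another $\ln u$ — gives
$$\frac{d^{2}J}{da^{2}} = \int_{0}^{1} - u^{a} \log{\left(u \right)}^{2} \, du = - \frac{2}{\left(a + 1\right)^{3}},$$
and the integrand here is exactly the target integrand, so $I = - \frac{2}{\left(a + 1\right)^{3}}$.

Setting $a = 4$:
$$I = - \frac{2}{125}.$$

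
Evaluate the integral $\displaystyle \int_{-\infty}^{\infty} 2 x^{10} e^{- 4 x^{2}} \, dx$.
$\frac{945 \sqrt{\pi}}{32768}$

Start from the elementary integral
$$J(a) = \int_{-\infty}^{\infty} 2 e^{- a x^{2}} \, dx = \frac{2 \sqrt{\pi}}{\sqrt{a}}.$$

Differentiating under the integral sign brings down a factor of $(-x^2)$:
$$\frac{dJ}{da} = \int_{-\infty}^{\infty} - 2 x^{2} e^{- a x^{2}} \, dx = - \frac{\sqrt{\pi}}{a^{\frac{3}{2}}}.$$

Repeating $5$ times in total — each differentiation brings down another $(-x^2)$ — gives
$$\frac{d^{5}J}{da^{5}} = \int_{-\infty}^{\infty} - 2 x^{10} e^{- a x^{2}} \, dx = - \frac{945 \sqrt{\pi}}{16 a^{\frac{11}{2}}},$$
and the integrand here is $(-1)^{5}$ times the target integrand, so $I = (-1)^{5}\,\frac{d^{5}J}{da^{5}} = \frac{945 \sqrt{\pi}}{16 a^{\frac{11}{2}}}$.

Setting $a = 4$:
$$I = \frac{945 \sqrt{\pi}}{32768}.$$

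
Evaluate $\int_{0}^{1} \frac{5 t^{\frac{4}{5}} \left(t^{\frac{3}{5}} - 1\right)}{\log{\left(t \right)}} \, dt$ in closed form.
$- \log{\left(\frac{243}{1024} \right)}$

Replace the exponent $\frac{4}{5}$ by a parameter $a$: let $I(a) = \int_{0}^{1} \frac{5 \left(t^{\frac{7}{5}} - t^{a}\right)}{\log{\left(t \right)}} \, dt$.

Since $\dfrac{\partial}{\partial a}\,t^{a} = t^{a} \ln t$, the $\ln t$ in the denominator cancels and
$$\frac{dI}{da} = \int_{0}^{1} -5 t^{a} \, dt = -5 \left[\frac{t^{a+1}}{a+1}\right]_0^1 = - \frac{5}{a + 1}.$$

Integrating with respect to $a$ gives $I(a) = - \log{\left(\frac{3125 \left(a + 1\right)^{5}}{248832} \right)} + C$.

At $a = \frac{7}{5}$ the integrand is identically $0$, so $I(\frac{7}{5}) = 0$. The closed form gives $0$, hence $C = 0$.

Setting $a = \frac{4}{5}$:
$$I = - \log{\left(\frac{243}{1024} \right)}.$$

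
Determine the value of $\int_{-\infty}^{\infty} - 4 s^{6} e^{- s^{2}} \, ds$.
$- \frac{15 \sqrt{\pi}}{2}$

Start from the elementary integral
$$J(a) = \int_{-\infty}^{\infty} - 4 e^{- a s^{2}} \, ds = - \frac{4 \sqrt{\pi}}{\sqrt{a}}.$$

Differentiating under the integral sign brings down a factor of $(-s^2)$:
$$\frac{dJ}{da} = \int_{-\infty}^{\infty} 4 s^{2} e^{- a s^{2}} \, ds = \frac{2 \sqrt{\pi}}{a^{\frac{3}{2}}}.$$

Repeating $3$ times in total — each differentiation brings down another $(-s^2)$ — gives
$$\frac{d^{3}J}{da^{3}} = \int_{-\infty}^{\infty} 4 s^{6} e^{- a s^{2}} \, ds = \frac{15 \sqrt{\pi}}{2 a^{\frac{7}{2}}},$$
and the integrand here is $(-1)^{3}$ times the target integrand, so $I = (-1)^{3}\,\frac{d^{3}J}{da^{3}} = - \frac{15 \sqrt{\pi}}{2 a^{\frac{7}{2}}}$.

Setting $a = 1$:
$$I = - \frac{15 \sqrt{\pi}}{2}.$$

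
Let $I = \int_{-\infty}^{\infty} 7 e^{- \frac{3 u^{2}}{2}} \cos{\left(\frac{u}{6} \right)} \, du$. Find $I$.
$\frac{7 \sqrt{6} \sqrt{\pi}}{3 e^{\frac{1}{216}}}$

Let $b$ denote the cosine frequency and define $I(b) = \int_{-\infty}^{\infty} 7 e^{- \frac{3 u^{2}}{2}} \cos{\left(b u \right)} \, du$.

Differentiating under the integral sign,
$$I'(b) = \int_{-\infty}^{\infty} - 7 u e^{- \frac{3 u^{2}}{2}} \sin{\left(b u \right)} \, du.$$

Integrate $\int_{-\infty}^{\infty} u \sin(b u)\, e^{- \frac{3 u^{2}}{2}}\, du$ by parts with $w = \sin(b u)$ and $dv = u\, e^{- \frac{3 u^{2}}{2}}\, du$, giving $v = - \frac{e^{- \frac{3 u^{2}}{2}}}{3}$. The boundary term vanishes and
$$\int_{-\infty}^{\infty} u \sin(b u)\, e^{- \frac{3 u^{2}}{2}}\, du = \frac{b}{3} \int_{-\infty}^{\infty} \cos(b u)\, e^{- \frac{3 u^{2}}{2}}\, du,$$
so $I'(b) = - \frac{b}{3}\, I(b)$.

This is a separable first-order ODE; solving with the initial condition $I(0) = \int_{-\infty}^{\infty} 7 e^{- \frac{3 u^{2}}{2}}\,du = \frac{7 \sqrt{6} \sqrt{\pi}}{3}$ gives
$$I(b) = \frac{7 \sqrt{6} \sqrt{\pi} e^{- \frac{b^{2}}{6}}}{3}.$$

Setting $b = \frac{1}{6}$:
$$I = \frac{7 \sqrt{6} \sqrt{\pi}}{3 e^{\frac{1}{216}}}.$$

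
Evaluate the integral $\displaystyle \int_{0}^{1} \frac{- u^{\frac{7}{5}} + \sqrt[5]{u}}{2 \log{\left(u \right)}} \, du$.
$- \frac{\log{\left(2 \right)}}{2}$

Introduce a parameter $a$ in the exponent: let $I(a) = \int_{0}^{1} \frac{- u^{\frac{7}{5}} + u^{a}}{2 \log{\left(u \right)}} \, du$.

Since $\dfrac{\partial}{\partial a}\,u^{a} = u^{a} \ln u$, the $\ln u$ in the denominator cancels and
$$\frac{dI}{da} = \int_{0}^{1} \frac{1}{2} u^{a} \, du = \frac{1}{2} \left[\frac{u^{a+1}}{a+1}\right]_0^1 = \frac{1}{2 \left(a + 1\right)}.$$

Integrating with respect to $a$ gives $I(a) = \log{\left(\frac{\sqrt{15} \sqrt{a + 1}}{6} \right)} + C$.

At $a = \frac{7}{5}$ the integrand is identically $0$, so $I(\frac{7}{5}) = 0$. The closed form gives $0$, hence $C = 0$.

Setting $a = \frac{1}{5}$:
$$I = - \frac{\log{\left(2 \right)}}{2}.$$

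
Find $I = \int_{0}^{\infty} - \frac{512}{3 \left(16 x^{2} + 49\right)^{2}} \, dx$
$- \frac{32 \pi}{1029}$

Begin with the known result
$$J(a) = \int_{0}^{\infty} - \frac{2}{3 \left(a^{2} + x^{2}\right)} \, dx = - \frac{\pi}{3 a}.$$

Differentiating under the integral sign with respect to $a$,
$$\frac{dJ}{da} = \int_{0}^{\infty} \frac{4 a}{3 \left(a^{2} + x^{2}\right)^{2}} \, dx = \frac{\pi}{3 a^{2}},$$
so $\int_{0}^{\infty} - \frac{2}{3 \left(a^{2} + x^{2}\right)^{2}} \, dx = - \frac{\pi}{6 a^{3}}$.

Setting $a = \frac{7}{4}$:
$$I = - \frac{32 \pi}{1029}.$$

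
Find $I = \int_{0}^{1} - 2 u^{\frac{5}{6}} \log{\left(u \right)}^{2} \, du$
$- \frac{864}{1331}$

Start from the elementary integral
$$J(a) = \int_{0}^{1} - 2 u^{a} \, du = - \frac{2}{a + 1}.$$

Differentiating under the integral sign brings down a factor of $\ln u$:
$$\frac{dJ}{da} = \int_{0}^{1} - 2 u^{a} \log{\left(u \right)} \, du = \frac{2}{\left(a + 1\right)^{2}}.$$

Repeating twice in total — each differentiation brings down another $\ln u$ — gives
$$\frac{d^{2}J}{da^{2}} = \int_{0}^{1} - 2 u^{a} \log{\left(u \right)}^{2} \, du = - \frac{4}{\left(a + 1\right)^{3}},$$
and the integrand here is exactly the target integrand, so $I = - \frac{4}{\left(a + 1\right)^{3}}$.

Setting $a = \frac{5}{6}$:
$$I = - \frac{864}{1331}.$$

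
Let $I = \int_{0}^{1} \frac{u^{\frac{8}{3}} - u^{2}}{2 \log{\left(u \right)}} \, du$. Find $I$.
$- \log{\left(3 \right)} + \frac{\log{\left(11 \right)}}{2}$

Consider the one-parameter family: let $I(a) = \int_{0}^{1} \frac{u^{\frac{8}{3}} - u^{a}}{2 \log{\left(u \right)}} \, du$.

Since $\dfrac{\partial}{\partial a}\,u^{a} = u^{a} \ln u$, the $\ln u$ in the denominator cancels and
$$\frac{dI}{da} = \int_{0}^{1} - \frac{1}{2} u^{a} \, du = - \frac{1}{2} \left[\frac{u^{a+1}}{a+1}\right]_0^1 = - \frac{1}{2 a + 2}.$$

Integrating with respect to $a$ gives $I(a) = - \frac{\log{\left(a + 1 \right)}}{2} - \frac{\log{\left(3 \right)}}{2} + \frac{\log{\left(11 \right)}}{2} + C$.

At $a = \frac{8}{3}$ the integrand is identically $0$, so $I(\frac{8}{3}) = 0$. The closed form gives $0$, hence $C = 0$.

Setting $a = 2$:
$$I = - \log{\left(3 \right)} + \frac{\log{\left(11 \right)}}{2}.$$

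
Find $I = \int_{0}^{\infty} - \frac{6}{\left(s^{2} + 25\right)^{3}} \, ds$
$- \frac{9 \pi}{25000}$

Start from the standard arctangent integral
$$J(a) = \int_{0}^{\infty} - \frac{6}{a^{2} + s^{2}} \, ds = - \frac{3 \pi}{a}.$$

Differentiating under the integral sign with respect to $a$,
$$\frac{dJ}{da} = \int_{0}^{\infty} \frac{12 a}{\left(a^{2} + s^{2}\right)^{2}} \, ds = \frac{3 \pi}{a^{2}},$$
so $\int_{0}^{\infty} - \frac{6}{\left(a^{2} + s^{2}\right)^{2}} \, ds = - \frac{3 \pi}{2 a^{3}}$.

Repeating — each differentiation of $1/(s^2+a^2)^j$ produces $-2ja/(s^2+a^2)^{j+1}$ — and dividing through by $-2ja$ at each step yields, after $2$ differentiations in total,
$$\int_{0}^{\infty} - \frac{6}{\left(a^{2} + s^{2}\right)^{3}} \, ds = - \frac{9 \pi}{8 a^{5}}.$$

Setting $a = 5$:
$$I = - \frac{9 \pi}{25000}.$$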